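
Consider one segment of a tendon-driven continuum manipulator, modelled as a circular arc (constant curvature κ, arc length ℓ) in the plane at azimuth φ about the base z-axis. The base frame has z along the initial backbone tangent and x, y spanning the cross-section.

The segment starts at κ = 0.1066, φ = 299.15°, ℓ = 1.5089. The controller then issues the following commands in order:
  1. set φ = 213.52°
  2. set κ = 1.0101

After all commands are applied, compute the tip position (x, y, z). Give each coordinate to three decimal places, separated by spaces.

-0.787 -0.521 0.989

initial: κ=0.1066, φ=299.15°, ℓ=1.5089
cmd 1: set φ=213.52° → (κ,φ,ℓ)=(0.1066,213.52°,1.5089) → tip=(-0.1010,-0.0669,1.5024)
cmd 2: set κ=1.0101 → (κ,φ,ℓ)=(1.0101,213.52°,1.5089) → tip=(-0.7869,-0.5212,0.9889)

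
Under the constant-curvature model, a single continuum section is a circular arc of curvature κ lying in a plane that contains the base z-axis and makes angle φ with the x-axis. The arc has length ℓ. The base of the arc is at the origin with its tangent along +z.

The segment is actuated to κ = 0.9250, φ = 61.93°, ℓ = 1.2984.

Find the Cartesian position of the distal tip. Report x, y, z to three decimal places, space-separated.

0.325 0.609 1.008

θ = κ·ℓ = 0.9250 × 1.2984 = 1.20102 rad
ρ = (1 − cos θ)/κ = (1 − 0.36141)/0.9250 = 0.69037
z = sin θ / κ = 0.93241/0.9250 = 1.00801
x = ρ cos φ = 0.69037 × cos(61.93°) = 0.32485
y = ρ sin φ = 0.69037 × sin(61.93°) = 0.60916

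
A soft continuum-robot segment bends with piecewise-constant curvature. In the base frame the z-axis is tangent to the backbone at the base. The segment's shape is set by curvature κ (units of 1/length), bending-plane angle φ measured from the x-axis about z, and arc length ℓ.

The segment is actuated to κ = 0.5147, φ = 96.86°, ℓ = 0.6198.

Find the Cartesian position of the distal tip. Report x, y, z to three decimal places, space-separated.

θ = κ·ℓ = 0.5147 × 0.6198 = 0.31901 rad
ρ = (1 − cos θ)/κ = (1 − 0.94955)/0.5147 = 0.09803
z = sin θ / κ = 0.31363/0.5147 = 0.60934
x = ρ cos φ = 0.09803 × cos(96.86°) = -0.01171
y = ρ sin φ = 0.09803 × sin(96.86°) = 0.09732

-0.012 0.097 0.609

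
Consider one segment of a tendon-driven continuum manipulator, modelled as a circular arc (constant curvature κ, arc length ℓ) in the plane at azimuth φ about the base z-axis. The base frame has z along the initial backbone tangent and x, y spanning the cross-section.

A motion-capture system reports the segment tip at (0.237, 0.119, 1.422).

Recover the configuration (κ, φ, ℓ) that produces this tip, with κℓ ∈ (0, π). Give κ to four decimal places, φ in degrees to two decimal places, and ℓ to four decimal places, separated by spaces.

0.2535 26.66 1.4547

ρ = √(x²+y²) = √(0.237² + 0.119²) = 0.26520
φ = atan2(y, x) mod 360° = atan2(0.119, 0.237) = 26.6617°
|p|² = ρ² + z² = 0.26520² + 1.422² = 2.09241
κ = 2ρ / |p|² = 2×0.26520 / 2.09241 = 0.25349
θ = 2·atan2(ρ, z) = 2·atan2(0.26520, 1.422) = 0.36876 rad
ℓ = θ/κ = 0.36876/0.25349 = 1.45475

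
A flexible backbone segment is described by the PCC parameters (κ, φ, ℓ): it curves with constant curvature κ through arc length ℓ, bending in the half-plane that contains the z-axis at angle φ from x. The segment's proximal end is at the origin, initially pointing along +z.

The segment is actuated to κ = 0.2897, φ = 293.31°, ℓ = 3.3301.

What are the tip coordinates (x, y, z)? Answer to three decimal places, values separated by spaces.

0.588 -1.364 2.837

θ = κ·ℓ = 0.2897 × 3.3301 = 0.96473 rad
ρ = (1 − cos θ)/κ = (1 − 0.56964)/0.2897 = 1.48554
z = sin θ / κ = 0.82190/0.2897 = 2.83706
x = ρ cos φ = 1.48554 × cos(293.31°) = 0.58784
y = ρ sin φ = 1.48554 × sin(293.31°) = -1.36429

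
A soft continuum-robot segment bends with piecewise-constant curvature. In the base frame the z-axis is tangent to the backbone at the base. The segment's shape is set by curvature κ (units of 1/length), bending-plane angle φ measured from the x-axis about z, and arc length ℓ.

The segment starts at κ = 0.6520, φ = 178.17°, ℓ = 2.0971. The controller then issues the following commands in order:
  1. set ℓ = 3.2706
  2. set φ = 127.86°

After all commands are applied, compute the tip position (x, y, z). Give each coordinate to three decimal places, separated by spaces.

-1.443 1.856 1.298

initial: κ=0.6520, φ=178.17°, ℓ=2.0971
cmd 1: set ℓ=3.2706 → (κ,φ,ℓ)=(0.6520,178.17°,3.2706) → tip=(-2.3494,0.0751,1.2981)
cmd 2: set φ=127.86° → (κ,φ,ℓ)=(0.6520,127.86°,3.2706) → tip=(-1.4426,1.8558,1.2981)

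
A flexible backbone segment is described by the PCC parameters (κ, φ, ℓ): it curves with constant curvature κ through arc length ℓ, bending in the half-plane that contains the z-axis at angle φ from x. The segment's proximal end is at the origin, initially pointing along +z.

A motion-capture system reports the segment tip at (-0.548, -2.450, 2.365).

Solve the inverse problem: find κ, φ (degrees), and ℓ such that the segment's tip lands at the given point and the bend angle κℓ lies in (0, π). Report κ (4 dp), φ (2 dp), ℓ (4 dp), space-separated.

0.4221 257.39 3.8630

ρ = √(x²+y²) = √(-0.548² + -2.450²) = 2.51054
φ = atan2(y, x) mod 360° = atan2(-2.450, -0.548) = 257.3920°
|p|² = ρ² + z² = 2.51054² + 2.365² = 11.89603
κ = 2ρ / |p|² = 2×2.51054 / 11.89603 = 0.42208
θ = 2·atan2(ρ, z) = 2·atan2(2.51054, 2.365) = 1.63048 rad
ℓ = θ/κ = 1.63048/0.42208 = 3.86296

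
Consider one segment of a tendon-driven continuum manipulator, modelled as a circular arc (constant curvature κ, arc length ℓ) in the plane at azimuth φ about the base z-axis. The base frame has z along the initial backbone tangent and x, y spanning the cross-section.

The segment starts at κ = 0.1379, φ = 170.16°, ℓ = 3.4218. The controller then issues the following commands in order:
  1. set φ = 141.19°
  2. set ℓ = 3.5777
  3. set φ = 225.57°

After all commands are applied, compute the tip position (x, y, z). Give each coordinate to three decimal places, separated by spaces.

initial: κ=0.1379, φ=170.16°, ℓ=3.4218
cmd 1: set φ=141.19° → (κ,φ,ℓ)=(0.1379,141.19°,3.4218) → tip=(-0.6175,0.4967,3.2962)
cmd 2: set ℓ=3.5777 → (κ,φ,ℓ)=(0.1379,141.19°,3.5777) → tip=(-0.6739,0.5420,3.4343)
cmd 3: set φ=225.57° → (κ,φ,ℓ)=(0.1379,225.57°,3.5777) → tip=(-0.6054,-0.6176,3.4343)

-0.605 -0.618 3.434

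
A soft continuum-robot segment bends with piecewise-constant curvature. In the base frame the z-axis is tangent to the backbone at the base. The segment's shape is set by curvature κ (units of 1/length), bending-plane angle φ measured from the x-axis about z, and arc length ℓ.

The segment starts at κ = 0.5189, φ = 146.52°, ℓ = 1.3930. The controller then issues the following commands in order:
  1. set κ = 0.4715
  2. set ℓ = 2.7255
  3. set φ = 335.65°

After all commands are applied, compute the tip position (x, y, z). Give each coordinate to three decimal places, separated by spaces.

initial: κ=0.5189, φ=146.52°, ℓ=1.3930
cmd 1: set κ=0.4715 → (κ,φ,ℓ)=(0.4715,146.52°,1.3930) → tip=(-0.3680,0.2434,1.2950)
cmd 2: set ℓ=2.7255 → (κ,φ,ℓ)=(0.4715,146.52°,2.7255) → tip=(-1.2704,0.8402,2.0349)
cmd 3: set φ=335.65° → (κ,φ,ℓ)=(0.4715,335.65°,2.7255) → tip=(1.3876,-0.6280,2.0349)

1.388 -0.628 2.035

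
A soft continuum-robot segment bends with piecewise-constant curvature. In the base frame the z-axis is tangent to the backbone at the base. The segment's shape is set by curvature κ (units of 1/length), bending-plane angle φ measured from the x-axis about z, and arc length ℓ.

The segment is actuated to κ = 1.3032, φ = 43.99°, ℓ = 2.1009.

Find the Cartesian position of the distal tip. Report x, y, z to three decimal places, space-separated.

θ = κ·ℓ = 1.3032 × 2.1009 = 2.73789 rad
ρ = (1 − cos θ)/κ = (1 − -0.91961)/1.3032 = 1.47300
z = sin θ / κ = 0.39282/1.3032 = 0.30143
x = ρ cos φ = 1.47300 × cos(43.99°) = 1.05977
y = ρ sin φ = 1.47300 × sin(43.99°) = 1.02305

1.060 1.023 0.301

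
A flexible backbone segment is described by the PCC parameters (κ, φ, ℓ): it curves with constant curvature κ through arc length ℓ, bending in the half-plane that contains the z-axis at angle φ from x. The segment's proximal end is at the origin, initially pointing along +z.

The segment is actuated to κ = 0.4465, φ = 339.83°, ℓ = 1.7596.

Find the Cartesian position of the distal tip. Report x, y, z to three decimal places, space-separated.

θ = κ·ℓ = 0.4465 × 1.7596 = 0.78566 rad
ρ = (1 − cos θ)/κ = (1 − 0.70692)/0.4465 = 0.65639
z = sin θ / κ = 0.70729/0.4465 = 1.58408
x = ρ cos φ = 0.65639 × cos(339.83°) = 0.61614
y = ρ sin φ = 0.65639 × sin(339.83°) = -0.22633

0.616 -0.226 1.584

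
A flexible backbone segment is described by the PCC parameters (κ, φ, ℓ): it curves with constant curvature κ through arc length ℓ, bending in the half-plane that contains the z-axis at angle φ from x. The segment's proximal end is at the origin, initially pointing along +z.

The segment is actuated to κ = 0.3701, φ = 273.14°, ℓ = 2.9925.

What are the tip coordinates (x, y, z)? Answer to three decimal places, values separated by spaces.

θ = κ·ℓ = 0.3701 × 2.9925 = 1.10752 rad
ρ = (1 − cos θ)/κ = (1 − 0.44688)/0.3701 = 1.49452
z = sin θ / κ = 0.89460/0.3701 = 2.41717
x = ρ cos φ = 1.49452 × cos(273.14°) = 0.08186
y = ρ sin φ = 1.49452 × sin(273.14°) = -1.49228

0.082 -1.492 2.417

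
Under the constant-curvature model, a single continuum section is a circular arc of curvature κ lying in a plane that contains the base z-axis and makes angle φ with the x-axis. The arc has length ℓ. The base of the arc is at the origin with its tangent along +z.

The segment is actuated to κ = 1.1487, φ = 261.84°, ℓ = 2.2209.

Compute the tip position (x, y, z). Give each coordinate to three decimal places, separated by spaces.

θ = κ·ℓ = 1.1487 × 2.2209 = 2.55115 rad
ρ = (1 − cos θ)/κ = (1 − -0.83069)/1.1487 = 1.59371
z = sin θ / κ = 0.55673/1.1487 = 0.48466
x = ρ cos φ = 1.59371 × cos(261.84°) = -0.22621
y = ρ sin φ = 1.59371 × sin(261.84°) = -1.57757

-0.226 -1.578 0.485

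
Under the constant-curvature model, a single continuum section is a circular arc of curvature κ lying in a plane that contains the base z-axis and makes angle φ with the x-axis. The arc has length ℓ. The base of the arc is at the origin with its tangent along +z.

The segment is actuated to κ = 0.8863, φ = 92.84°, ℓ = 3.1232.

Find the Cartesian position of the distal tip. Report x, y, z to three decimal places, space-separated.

-0.108 2.176 0.412

θ = κ·ℓ = 0.8863 × 3.1232 = 2.76809 rad
ρ = (1 − cos θ)/κ = (1 − -0.93106)/0.8863 = 2.17878
z = sin θ / κ = 0.36488/0.8863 = 0.41169
x = ρ cos φ = 2.17878 × cos(92.84°) = -0.10795
y = ρ sin φ = 2.17878 × sin(92.84°) = 2.17611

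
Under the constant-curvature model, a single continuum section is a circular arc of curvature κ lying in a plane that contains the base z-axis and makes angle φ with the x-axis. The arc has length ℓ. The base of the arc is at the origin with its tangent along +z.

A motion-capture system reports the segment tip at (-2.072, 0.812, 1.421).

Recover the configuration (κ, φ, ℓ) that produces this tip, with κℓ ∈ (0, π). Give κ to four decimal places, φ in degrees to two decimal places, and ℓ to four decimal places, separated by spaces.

0.6384 158.60 3.1407

ρ = √(x²+y²) = √(-2.072² + 0.812²) = 2.22543
φ = atan2(y, x) mod 360° = atan2(0.812, -2.072) = 158.6002°
|p|² = ρ² + z² = 2.22543² + 1.421² = 6.97177
κ = 2ρ / |p|² = 2×2.22543 / 6.97177 = 0.63841
θ = 2·atan2(ρ, z) = 2·atan2(2.22543, 1.421) = 2.00505 rad
ℓ = θ/κ = 2.00505/0.63841 = 3.14070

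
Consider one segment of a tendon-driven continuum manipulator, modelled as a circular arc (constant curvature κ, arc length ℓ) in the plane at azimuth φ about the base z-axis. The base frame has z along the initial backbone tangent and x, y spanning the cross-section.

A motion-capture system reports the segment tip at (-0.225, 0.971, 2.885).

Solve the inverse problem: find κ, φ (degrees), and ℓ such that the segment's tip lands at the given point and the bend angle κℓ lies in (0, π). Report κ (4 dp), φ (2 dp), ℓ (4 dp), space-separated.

0.2140 103.05 3.1094

ρ = √(x²+y²) = √(-0.225² + 0.971²) = 0.99673
φ = atan2(y, x) mod 360° = atan2(0.971, -0.225) = 103.0463°
|p|² = ρ² + z² = 0.99673² + 2.885² = 9.31669
κ = 2ρ / |p|² = 2×0.99673 / 9.31669 = 0.21397
θ = 2·atan2(ρ, z) = 2·atan2(0.99673, 2.885) = 0.66530 rad
ℓ = θ/κ = 0.66530/0.21397 = 3.10935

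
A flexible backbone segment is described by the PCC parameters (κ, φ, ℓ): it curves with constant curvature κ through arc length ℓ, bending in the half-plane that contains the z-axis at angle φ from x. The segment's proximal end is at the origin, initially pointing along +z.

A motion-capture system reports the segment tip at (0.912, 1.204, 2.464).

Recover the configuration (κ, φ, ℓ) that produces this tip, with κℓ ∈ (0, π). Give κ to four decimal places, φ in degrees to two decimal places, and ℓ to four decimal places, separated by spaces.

ρ = √(x²+y²) = √(0.912² + 1.204²) = 1.51042
φ = atan2(y, x) mod 360° = atan2(1.204, 0.912) = 52.8570°
|p|² = ρ² + z² = 1.51042² + 2.464² = 8.35266
κ = 2ρ / |p|² = 2×1.51042 / 8.35266 = 0.36166
θ = 2·atan2(ρ, z) = 2·atan2(1.51042, 2.464) = 1.09984 rad
ℓ = θ/κ = 1.09984/0.36166 = 3.04107

0.3617 52.86 3.0411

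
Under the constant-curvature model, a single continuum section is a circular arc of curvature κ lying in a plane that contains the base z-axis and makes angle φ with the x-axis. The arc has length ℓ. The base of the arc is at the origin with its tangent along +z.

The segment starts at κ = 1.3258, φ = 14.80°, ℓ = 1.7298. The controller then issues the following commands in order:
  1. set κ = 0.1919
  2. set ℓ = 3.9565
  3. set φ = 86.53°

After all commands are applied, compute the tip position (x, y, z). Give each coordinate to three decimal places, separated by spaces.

initial: κ=1.3258, φ=14.80°, ℓ=1.7298
cmd 1: set κ=0.1919 → (κ,φ,ℓ)=(0.1919,14.80°,1.7298) → tip=(0.2750,0.0727,1.6982)
cmd 2: set ℓ=3.9565 → (κ,φ,ℓ)=(0.1919,14.80°,3.9565) → tip=(1.3837,0.3656,3.5872)
cmd 3: set φ=86.53° → (κ,φ,ℓ)=(0.1919,86.53°,3.9565) → tip=(0.0866,1.4286,3.5872)

0.087 1.429 3.587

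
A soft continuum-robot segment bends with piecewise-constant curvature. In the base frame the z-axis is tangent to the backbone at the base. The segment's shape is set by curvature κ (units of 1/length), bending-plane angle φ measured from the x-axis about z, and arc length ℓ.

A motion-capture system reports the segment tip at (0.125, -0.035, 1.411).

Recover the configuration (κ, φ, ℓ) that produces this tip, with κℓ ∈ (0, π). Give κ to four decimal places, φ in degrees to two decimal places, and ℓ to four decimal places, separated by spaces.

0.1293 344.36 1.4189

ρ = √(x²+y²) = √(0.125² + -0.035²) = 0.12981
φ = atan2(y, x) mod 360° = atan2(-0.035, 0.125) = 344.3578°
|p|² = ρ² + z² = 0.12981² + 1.411² = 2.00777
κ = 2ρ / |p|² = 2×0.12981 / 2.00777 = 0.12931
θ = 2·atan2(ρ, z) = 2·atan2(0.12981, 1.411) = 0.18348 rad
ℓ = θ/κ = 0.18348/0.12931 = 1.41895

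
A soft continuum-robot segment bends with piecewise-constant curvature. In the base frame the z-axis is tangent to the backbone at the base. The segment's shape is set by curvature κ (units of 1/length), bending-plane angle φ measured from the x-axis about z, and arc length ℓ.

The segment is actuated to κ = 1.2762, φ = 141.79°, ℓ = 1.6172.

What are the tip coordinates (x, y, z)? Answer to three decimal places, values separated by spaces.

θ = κ·ℓ = 1.2762 × 1.6172 = 2.06387 rad
ρ = (1 − cos θ)/κ = (1 − -0.47334)/1.2762 = 1.15447
z = sin θ / κ = 0.88088/1.2762 = 0.69024
x = ρ cos φ = 1.15447 × cos(141.79°) = -0.90712
y = ρ sin φ = 1.15447 × sin(141.79°) = 0.71409

-0.907 0.714 0.690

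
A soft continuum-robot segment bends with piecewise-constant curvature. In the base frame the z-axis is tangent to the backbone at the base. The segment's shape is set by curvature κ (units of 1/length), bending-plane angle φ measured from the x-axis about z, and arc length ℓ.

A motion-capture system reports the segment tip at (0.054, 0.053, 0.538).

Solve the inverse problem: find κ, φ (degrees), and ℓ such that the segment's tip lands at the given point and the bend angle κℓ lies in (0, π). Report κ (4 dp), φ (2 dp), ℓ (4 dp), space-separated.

ρ = √(x²+y²) = √(0.054² + 0.053²) = 0.07566
φ = atan2(y, x) mod 360° = atan2(0.053, 0.054) = 44.4645°
|p|² = ρ² + z² = 0.07566² + 0.538² = 0.29517
κ = 2ρ / |p|² = 2×0.07566 / 0.29517 = 0.51268
θ = 2·atan2(ρ, z) = 2·atan2(0.07566, 0.538) = 0.27945 rad
ℓ = θ/κ = 0.27945/0.51268 = 0.54507

0.5127 44.46 0.5451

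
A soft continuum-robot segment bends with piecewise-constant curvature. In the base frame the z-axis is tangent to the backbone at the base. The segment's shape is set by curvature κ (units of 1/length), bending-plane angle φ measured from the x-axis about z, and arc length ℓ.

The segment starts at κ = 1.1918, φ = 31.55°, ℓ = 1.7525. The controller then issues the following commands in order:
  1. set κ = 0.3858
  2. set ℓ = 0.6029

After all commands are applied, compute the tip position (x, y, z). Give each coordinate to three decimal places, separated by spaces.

0.059 0.037 0.597

initial: κ=1.1918, φ=31.55°, ℓ=1.7525
cmd 1: set κ=0.3858 → (κ,φ,ℓ)=(0.3858,31.55°,1.7525) → tip=(0.4859,0.2984,1.6220)
cmd 2: set ℓ=0.6029 → (κ,φ,ℓ)=(0.3858,31.55°,0.6029) → tip=(0.0595,0.0365,0.5975)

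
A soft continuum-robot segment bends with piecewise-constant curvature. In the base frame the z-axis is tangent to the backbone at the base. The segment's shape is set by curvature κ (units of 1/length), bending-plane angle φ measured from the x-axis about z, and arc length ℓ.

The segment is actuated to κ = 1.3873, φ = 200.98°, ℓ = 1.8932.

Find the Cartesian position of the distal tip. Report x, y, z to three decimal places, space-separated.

θ = κ·ℓ = 1.3873 × 1.8932 = 2.62644 rad
ρ = (1 − cos θ)/κ = (1 − -0.87022)/1.3873 = 1.34810
z = sin θ / κ = 0.49267/1.3873 = 0.35513
x = ρ cos φ = 1.34810 × cos(200.98°) = -1.25873
y = ρ sin φ = 1.34810 × sin(200.98°) = -0.48268

-1.259 -0.483 0.355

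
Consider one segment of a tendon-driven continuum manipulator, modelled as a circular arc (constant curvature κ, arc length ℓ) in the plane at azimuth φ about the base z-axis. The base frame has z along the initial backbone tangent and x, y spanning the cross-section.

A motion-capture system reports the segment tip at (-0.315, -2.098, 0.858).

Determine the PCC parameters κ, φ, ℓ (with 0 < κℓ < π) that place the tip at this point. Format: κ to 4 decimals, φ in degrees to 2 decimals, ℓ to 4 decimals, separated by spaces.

ρ = √(x²+y²) = √(-0.315² + -2.098²) = 2.12152
φ = atan2(y, x) mod 360° = atan2(-2.098, -0.315) = 261.4612°
|p|² = ρ² + z² = 2.12152² + 0.858² = 5.23699
κ = 2ρ / |p|² = 2×2.12152 / 5.23699 = 0.81020
θ = 2·atan2(ρ, z) = 2·atan2(2.12152, 0.858) = 2.37296 rad
ℓ = θ/κ = 2.37296/0.81020 = 2.92884

0.8102 261.46 2.9288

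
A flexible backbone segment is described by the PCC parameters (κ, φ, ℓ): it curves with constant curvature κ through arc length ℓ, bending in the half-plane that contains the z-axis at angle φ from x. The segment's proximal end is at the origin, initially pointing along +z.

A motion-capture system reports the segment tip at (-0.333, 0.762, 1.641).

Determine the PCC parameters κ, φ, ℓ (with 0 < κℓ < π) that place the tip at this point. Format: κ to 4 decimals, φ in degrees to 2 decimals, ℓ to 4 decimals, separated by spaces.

ρ = √(x²+y²) = √(-0.333² + 0.762²) = 0.83158
φ = atan2(y, x) mod 360° = atan2(0.762, -0.333) = 113.6057°
|p|² = ρ² + z² = 0.83158² + 1.641² = 3.38441
κ = 2ρ / |p|² = 2×0.83158 / 3.38441 = 0.49142
θ = 2·atan2(ρ, z) = 2·atan2(0.83158, 1.641) = 0.93807 rad
ℓ = θ/κ = 0.93807/0.49142 = 1.90890

0.4914 113.61 1.9089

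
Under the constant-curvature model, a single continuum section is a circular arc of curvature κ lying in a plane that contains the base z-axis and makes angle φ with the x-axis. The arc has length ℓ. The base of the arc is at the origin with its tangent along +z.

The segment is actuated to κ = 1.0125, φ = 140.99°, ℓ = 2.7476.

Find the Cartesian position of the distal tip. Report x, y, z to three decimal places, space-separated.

-1.486 1.204 0.348

θ = κ·ℓ = 1.0125 × 2.7476 = 2.78194 rad
ρ = (1 − cos θ)/κ = (1 − -0.93602)/1.0125 = 1.91212
z = sin θ / κ = 0.35194/1.0125 = 0.34760
x = ρ cos φ = 1.91212 × cos(140.99°) = -1.48579
y = ρ sin φ = 1.91212 × sin(140.99°) = 1.20360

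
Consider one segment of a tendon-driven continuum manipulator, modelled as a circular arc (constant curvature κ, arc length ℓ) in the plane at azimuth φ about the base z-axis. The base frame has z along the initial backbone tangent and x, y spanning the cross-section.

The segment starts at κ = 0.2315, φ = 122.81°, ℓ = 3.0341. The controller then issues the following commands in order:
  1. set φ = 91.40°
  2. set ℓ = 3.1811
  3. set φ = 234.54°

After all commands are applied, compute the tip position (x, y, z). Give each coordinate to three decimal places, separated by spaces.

-0.649 -0.912 2.901

initial: κ=0.2315, φ=122.81°, ℓ=3.0341
cmd 1: set φ=91.40° → (κ,φ,ℓ)=(0.2315,91.40°,3.0341) → tip=(-0.0250,1.0222,2.7907)
cmd 2: set ℓ=3.1811 → (κ,φ,ℓ)=(0.2315,91.40°,3.1811) → tip=(-0.0273,1.1190,2.9013)
cmd 3: set φ=234.54° → (κ,φ,ℓ)=(0.2315,234.54°,3.1811) → tip=(-0.6494,-0.9117,2.9013)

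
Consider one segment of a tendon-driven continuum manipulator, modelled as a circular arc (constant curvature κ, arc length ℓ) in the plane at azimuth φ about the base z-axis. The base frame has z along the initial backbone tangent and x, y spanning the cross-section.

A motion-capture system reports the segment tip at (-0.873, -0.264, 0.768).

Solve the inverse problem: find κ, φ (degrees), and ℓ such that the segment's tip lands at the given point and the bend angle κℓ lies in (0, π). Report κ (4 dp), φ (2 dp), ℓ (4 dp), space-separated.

ρ = √(x²+y²) = √(-0.873² + -0.264²) = 0.91204
φ = atan2(y, x) mod 360° = atan2(-0.264, -0.873) = 196.8256°
|p|² = ρ² + z² = 0.91204² + 0.768² = 1.42165
κ = 2ρ / |p|² = 2×0.91204 / 1.42165 = 1.28308
θ = 2·atan2(ρ, z) = 2·atan2(0.91204, 0.768) = 1.74185 rad
ℓ = θ/κ = 1.74185/1.28308 = 1.35756

1.2831 196.83 1.3576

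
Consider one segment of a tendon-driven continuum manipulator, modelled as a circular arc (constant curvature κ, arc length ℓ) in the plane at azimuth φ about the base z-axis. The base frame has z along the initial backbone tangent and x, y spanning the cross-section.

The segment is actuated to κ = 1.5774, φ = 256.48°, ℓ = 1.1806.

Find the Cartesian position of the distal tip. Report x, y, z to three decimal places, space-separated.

θ = κ·ℓ = 1.5774 × 1.1806 = 1.86228 rad
ρ = (1 − cos θ)/κ = (1 − -0.28737)/1.5774 = 0.81614
z = sin θ / κ = 0.95782/1.5774 = 0.60721
x = ρ cos φ = 0.81614 × cos(256.48°) = -0.19080
y = ρ sin φ = 0.81614 × sin(256.48°) = -0.79352

-0.191 -0.794 0.607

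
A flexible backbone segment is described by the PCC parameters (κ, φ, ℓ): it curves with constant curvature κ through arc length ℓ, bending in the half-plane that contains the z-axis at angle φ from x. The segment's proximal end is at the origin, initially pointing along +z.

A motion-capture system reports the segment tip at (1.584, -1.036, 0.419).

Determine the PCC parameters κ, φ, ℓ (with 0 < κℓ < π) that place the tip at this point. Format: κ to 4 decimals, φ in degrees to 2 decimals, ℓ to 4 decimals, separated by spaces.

ρ = √(x²+y²) = √(1.584² + -1.036²) = 1.89271
φ = atan2(y, x) mod 360° = atan2(-1.036, 1.584) = 326.8137°
|p|² = ρ² + z² = 1.89271² + 0.419² = 3.75791
κ = 2ρ / |p|² = 2×1.89271 / 3.75791 = 1.00732
θ = 2·atan2(ρ, z) = 2·atan2(1.89271, 0.419) = 2.70587 rad
ℓ = θ/κ = 2.70587/1.00732 = 2.68621

1.0073 326.81 2.6862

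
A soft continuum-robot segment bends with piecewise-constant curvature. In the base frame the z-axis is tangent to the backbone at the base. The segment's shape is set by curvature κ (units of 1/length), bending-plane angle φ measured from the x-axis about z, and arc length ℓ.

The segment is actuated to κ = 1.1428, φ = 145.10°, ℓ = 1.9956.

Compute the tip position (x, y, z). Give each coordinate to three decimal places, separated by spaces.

-1.185 0.827 0.664

θ = κ·ℓ = 1.1428 × 1.9956 = 2.28057 rad
ρ = (1 − cos θ)/κ = (1 − -0.65166)/1.1428 = 1.44528
z = sin θ / κ = 0.75851/1.1428 = 0.66373
x = ρ cos φ = 1.44528 × cos(145.10°) = -1.18535
y = ρ sin φ = 1.44528 × sin(145.10°) = 0.82691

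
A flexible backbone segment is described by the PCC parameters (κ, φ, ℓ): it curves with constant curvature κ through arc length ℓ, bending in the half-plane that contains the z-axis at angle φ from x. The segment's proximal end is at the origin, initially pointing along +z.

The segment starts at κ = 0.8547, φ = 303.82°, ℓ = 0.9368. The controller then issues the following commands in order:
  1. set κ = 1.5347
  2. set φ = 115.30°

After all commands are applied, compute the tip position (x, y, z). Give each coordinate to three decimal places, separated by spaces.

-0.242 0.511 0.646

initial: κ=0.8547, φ=303.82°, ℓ=0.9368
cmd 1: set κ=1.5347 → (κ,φ,ℓ)=(1.5347,303.82°,0.9368) → tip=(0.3145,-0.4695,0.6458)
cmd 2: set φ=115.30° → (κ,φ,ℓ)=(1.5347,115.30°,0.9368) → tip=(-0.2415,0.5109,0.6458)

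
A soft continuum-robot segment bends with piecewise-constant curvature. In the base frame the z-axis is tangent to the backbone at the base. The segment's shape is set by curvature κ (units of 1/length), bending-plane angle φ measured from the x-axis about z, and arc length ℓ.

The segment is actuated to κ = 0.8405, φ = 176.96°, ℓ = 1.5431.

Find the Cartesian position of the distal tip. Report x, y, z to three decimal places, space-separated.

θ = κ·ℓ = 0.8405 × 1.5431 = 1.29698 rad
ρ = (1 − cos θ)/κ = (1 − 0.27041)/0.8405 = 0.86804
z = sin θ / κ = 0.96274/0.8405 = 1.14544
x = ρ cos φ = 0.86804 × cos(176.96°) = -0.86682
y = ρ sin φ = 0.86804 × sin(176.96°) = 0.04603

-0.867 0.046 1.145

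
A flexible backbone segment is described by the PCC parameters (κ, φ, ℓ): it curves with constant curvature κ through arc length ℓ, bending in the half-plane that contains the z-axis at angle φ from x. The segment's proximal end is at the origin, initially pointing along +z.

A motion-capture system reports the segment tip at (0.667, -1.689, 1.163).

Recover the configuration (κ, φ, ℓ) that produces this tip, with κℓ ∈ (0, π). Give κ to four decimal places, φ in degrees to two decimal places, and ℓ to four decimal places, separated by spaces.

ρ = √(x²+y²) = √(0.667² + -1.689²) = 1.81593
φ = atan2(y, x) mod 360° = atan2(-1.689, 0.667) = 291.5495°
|p|² = ρ² + z² = 1.81593² + 1.163² = 4.65018
κ = 2ρ / |p|² = 2×1.81593 / 4.65018 = 0.78102
θ = 2·atan2(ρ, z) = 2·atan2(1.81593, 1.163) = 2.00234 rad
ℓ = θ/κ = 2.00234/0.78102 = 2.56376

0.7810 291.55 2.5638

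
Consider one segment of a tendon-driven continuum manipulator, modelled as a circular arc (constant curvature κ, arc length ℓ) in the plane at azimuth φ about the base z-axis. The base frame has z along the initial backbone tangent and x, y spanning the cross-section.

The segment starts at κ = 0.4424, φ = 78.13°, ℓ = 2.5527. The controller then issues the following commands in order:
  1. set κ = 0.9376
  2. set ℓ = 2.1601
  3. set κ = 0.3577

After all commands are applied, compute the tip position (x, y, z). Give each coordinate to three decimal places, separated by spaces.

0.163 0.777 1.951

initial: κ=0.4424, φ=78.13°, ℓ=2.5527
cmd 1: set κ=0.9376 → (κ,φ,ℓ)=(0.9376,78.13°,2.5527) → tip=(0.3802,1.8087,0.7256)
cmd 2: set ℓ=2.1601 → (κ,φ,ℓ)=(0.9376,78.13°,2.1601) → tip=(0.3157,1.5020,0.9583)
cmd 3: set κ=0.3577 → (κ,φ,ℓ)=(0.3577,78.13°,2.1601) → tip=(0.1633,0.7768,1.9515)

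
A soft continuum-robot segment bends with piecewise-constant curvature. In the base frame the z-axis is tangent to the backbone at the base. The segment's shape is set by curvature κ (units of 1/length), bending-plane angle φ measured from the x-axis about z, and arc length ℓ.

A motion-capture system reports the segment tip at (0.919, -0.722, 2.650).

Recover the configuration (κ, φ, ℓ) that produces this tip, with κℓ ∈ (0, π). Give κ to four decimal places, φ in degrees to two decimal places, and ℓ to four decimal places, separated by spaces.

0.2786 321.85 2.9812

ρ = √(x²+y²) = √(0.919² + -0.722²) = 1.16869
φ = atan2(y, x) mod 360° = atan2(-0.722, 0.919) = 321.8455°
|p|² = ρ² + z² = 1.16869² + 2.650² = 8.38835
κ = 2ρ / |p|² = 2×1.16869 / 8.38835 = 0.27865
θ = 2·atan2(ρ, z) = 2·atan2(1.16869, 2.650) = 0.83072 rad
ℓ = θ/κ = 0.83072/0.27865 = 2.98125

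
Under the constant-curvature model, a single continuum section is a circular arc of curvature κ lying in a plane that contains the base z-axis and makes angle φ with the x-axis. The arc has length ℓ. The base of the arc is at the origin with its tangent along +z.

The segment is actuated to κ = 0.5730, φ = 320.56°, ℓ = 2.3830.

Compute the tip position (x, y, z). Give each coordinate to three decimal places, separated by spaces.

1.073 -0.883 1.709

θ = κ·ℓ = 0.5730 × 2.3830 = 1.36546 rad
ρ = (1 − cos θ)/κ = (1 − 0.20390)/0.5730 = 1.38936
z = sin θ / κ = 0.97899/0.5730 = 1.70854
x = ρ cos φ = 1.38936 × cos(320.56°) = 1.07299
y = ρ sin φ = 1.38936 × sin(320.56°) = -0.88262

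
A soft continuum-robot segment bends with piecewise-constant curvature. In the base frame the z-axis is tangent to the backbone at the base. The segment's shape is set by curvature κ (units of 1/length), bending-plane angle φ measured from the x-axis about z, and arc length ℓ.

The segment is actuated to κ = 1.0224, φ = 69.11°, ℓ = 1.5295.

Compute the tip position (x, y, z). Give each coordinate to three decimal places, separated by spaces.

0.346 0.907 0.978

θ = κ·ℓ = 1.0224 × 1.5295 = 1.56376 rad
ρ = (1 − cos θ)/κ = (1 − 0.00704)/1.0224 = 0.97121
z = sin θ / κ = 0.99998/1.0224 = 0.97807
x = ρ cos φ = 0.97121 × cos(69.11°) = 0.34631
y = ρ sin φ = 0.97121 × sin(69.11°) = 0.90737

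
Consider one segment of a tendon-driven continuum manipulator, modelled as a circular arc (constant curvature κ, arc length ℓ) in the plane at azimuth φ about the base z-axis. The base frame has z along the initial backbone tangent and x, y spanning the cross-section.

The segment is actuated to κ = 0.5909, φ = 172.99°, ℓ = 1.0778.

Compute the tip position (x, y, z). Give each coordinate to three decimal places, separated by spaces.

-0.329 0.040 1.006

θ = κ·ℓ = 0.5909 × 1.0778 = 0.63687 rad
ρ = (1 − cos θ)/κ = (1 − 0.80396)/0.5909 = 0.33177
z = sin θ / κ = 0.59468/0.5909 = 1.00640
x = ρ cos φ = 0.33177 × cos(172.99°) = -0.32929
y = ρ sin φ = 0.33177 × sin(172.99°) = 0.04049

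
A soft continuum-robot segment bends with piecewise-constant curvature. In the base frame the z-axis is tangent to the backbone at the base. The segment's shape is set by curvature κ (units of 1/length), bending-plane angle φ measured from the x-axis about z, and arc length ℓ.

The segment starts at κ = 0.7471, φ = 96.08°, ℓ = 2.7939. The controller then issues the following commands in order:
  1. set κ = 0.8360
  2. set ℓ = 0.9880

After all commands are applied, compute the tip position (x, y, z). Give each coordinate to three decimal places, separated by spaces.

-0.041 0.383 0.879

initial: κ=0.7471, φ=96.08°, ℓ=2.7939
cmd 1: set κ=0.8360 → (κ,φ,ℓ)=(0.8360,96.08°,2.7939) → tip=(-0.2144,2.0131,0.8630)
cmd 2: set ℓ=0.9880 → (κ,φ,ℓ)=(0.8360,96.08°,0.9880) → tip=(-0.0408,0.3832,0.8794)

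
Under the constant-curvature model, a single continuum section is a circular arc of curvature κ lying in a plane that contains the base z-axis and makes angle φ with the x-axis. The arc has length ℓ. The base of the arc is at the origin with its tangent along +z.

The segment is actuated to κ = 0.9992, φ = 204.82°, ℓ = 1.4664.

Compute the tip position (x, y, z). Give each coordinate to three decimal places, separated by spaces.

-0.813 -0.376 0.995

θ = κ·ℓ = 0.9992 × 1.4664 = 1.46523 rad
ρ = (1 − cos θ)/κ = (1 − 0.10537)/0.9992 = 0.89534
z = sin θ / κ = 0.99443/0.9992 = 0.99523
x = ρ cos φ = 0.89534 × cos(204.82°) = -0.81264
y = ρ sin φ = 0.89534 × sin(204.82°) = -0.37584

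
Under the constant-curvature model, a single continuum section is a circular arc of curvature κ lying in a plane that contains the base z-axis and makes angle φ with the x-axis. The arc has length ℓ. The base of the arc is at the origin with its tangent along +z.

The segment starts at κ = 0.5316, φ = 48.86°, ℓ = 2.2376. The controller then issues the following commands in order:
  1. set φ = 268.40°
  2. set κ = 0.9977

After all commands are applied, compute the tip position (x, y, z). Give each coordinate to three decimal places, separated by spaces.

initial: κ=0.5316, φ=48.86°, ℓ=2.2376
cmd 1: set φ=268.40° → (κ,φ,ℓ)=(0.5316,268.40°,2.2376) → tip=(-0.0330,-1.1807,1.7460)
cmd 2: set κ=0.9977 → (κ,φ,ℓ)=(0.9977,268.40°,2.2376) → tip=(-0.0452,-1.6175,0.7908)

-0.045 -1.618 0.791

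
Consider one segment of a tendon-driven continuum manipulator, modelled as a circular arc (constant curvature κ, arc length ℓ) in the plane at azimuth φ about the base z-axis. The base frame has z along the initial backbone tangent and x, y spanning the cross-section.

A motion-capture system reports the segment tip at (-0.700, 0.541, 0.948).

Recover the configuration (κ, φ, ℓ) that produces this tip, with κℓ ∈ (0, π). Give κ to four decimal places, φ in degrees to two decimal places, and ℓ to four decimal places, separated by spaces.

1.0523 142.30 1.4270

ρ = √(x²+y²) = √(-0.700² + 0.541²) = 0.88469
φ = atan2(y, x) mod 360° = atan2(0.541, -0.700) = 142.3011°
|p|² = ρ² + z² = 0.88469² + 0.948² = 1.68139
κ = 2ρ / |p|² = 2×0.88469 / 1.68139 = 1.05234
θ = 2·atan2(ρ, z) = 2·atan2(0.88469, 0.948) = 1.50174 rad
ℓ = θ/κ = 1.50174/1.05234 = 1.42705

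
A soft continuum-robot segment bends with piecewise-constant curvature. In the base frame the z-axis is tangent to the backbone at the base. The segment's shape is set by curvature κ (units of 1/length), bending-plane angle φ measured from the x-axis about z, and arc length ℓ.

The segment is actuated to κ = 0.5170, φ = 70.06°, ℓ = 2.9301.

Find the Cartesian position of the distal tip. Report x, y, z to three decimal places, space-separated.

0.623 1.717 1.931

θ = κ·ℓ = 0.5170 × 2.9301 = 1.51486 rad
ρ = (1 − cos θ)/κ = (1 − 0.05591)/0.5170 = 1.82610
z = sin θ / κ = 0.99844/0.5170 = 1.93121
x = ρ cos φ = 1.82610 × cos(70.06°) = 0.62277
y = ρ sin φ = 1.82610 × sin(70.06°) = 1.71663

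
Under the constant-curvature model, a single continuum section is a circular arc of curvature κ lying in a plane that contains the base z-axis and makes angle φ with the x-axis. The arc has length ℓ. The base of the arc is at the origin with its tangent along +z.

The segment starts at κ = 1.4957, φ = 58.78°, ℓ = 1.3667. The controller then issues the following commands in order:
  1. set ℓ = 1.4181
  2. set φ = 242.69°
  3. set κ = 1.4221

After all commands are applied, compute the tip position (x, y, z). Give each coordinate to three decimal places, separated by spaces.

-0.462 -0.894 0.634

initial: κ=1.4957, φ=58.78°, ℓ=1.3667
cmd 1: set ℓ=1.4181 → (κ,φ,ℓ)=(1.4957,58.78°,1.4181) → tip=(0.5278,0.8707,0.5699)
cmd 2: set φ=242.69° → (κ,φ,ℓ)=(1.4957,242.69°,1.4181) → tip=(-0.4671,-0.9047,0.5699)
cmd 3: set κ=1.4221 → (κ,φ,ℓ)=(1.4221,242.69°,1.4181) → tip=(-0.4618,-0.8943,0.6344)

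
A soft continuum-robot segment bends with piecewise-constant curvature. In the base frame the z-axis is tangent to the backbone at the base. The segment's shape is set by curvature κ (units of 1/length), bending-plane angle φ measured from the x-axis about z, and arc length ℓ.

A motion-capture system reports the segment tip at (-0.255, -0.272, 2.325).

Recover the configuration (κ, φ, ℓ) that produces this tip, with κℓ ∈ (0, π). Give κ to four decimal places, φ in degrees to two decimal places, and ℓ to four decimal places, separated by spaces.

ρ = √(x²+y²) = √(-0.255² + -0.272²) = 0.37284
φ = atan2(y, x) mod 360° = atan2(-0.272, -0.255) = 226.8476°
|p|² = ρ² + z² = 0.37284² + 2.325² = 5.54463
κ = 2ρ / |p|² = 2×0.37284 / 5.54463 = 0.13449
θ = 2·atan2(ρ, z) = 2·atan2(0.37284, 2.325) = 0.31801 rad
ℓ = θ/κ = 0.31801/0.13449 = 2.36466

0.1345 226.85 2.3647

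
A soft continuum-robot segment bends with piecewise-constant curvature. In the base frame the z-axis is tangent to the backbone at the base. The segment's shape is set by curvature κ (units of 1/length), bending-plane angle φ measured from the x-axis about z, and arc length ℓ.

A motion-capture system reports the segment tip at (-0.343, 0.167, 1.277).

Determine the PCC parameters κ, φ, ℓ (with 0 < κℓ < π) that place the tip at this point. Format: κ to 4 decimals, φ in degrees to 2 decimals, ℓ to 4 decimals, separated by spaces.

ρ = √(x²+y²) = √(-0.343² + 0.167²) = 0.38149
φ = atan2(y, x) mod 360° = atan2(0.167, -0.343) = 154.0395°
|p|² = ρ² + z² = 0.38149² + 1.277² = 1.77627
κ = 2ρ / |p|² = 2×0.38149 / 1.77627 = 0.42955
θ = 2·atan2(ρ, z) = 2·atan2(0.38149, 1.277) = 0.58061 rad
ℓ = θ/κ = 0.58061/0.42955 = 1.35167

0.4295 154.04 1.3517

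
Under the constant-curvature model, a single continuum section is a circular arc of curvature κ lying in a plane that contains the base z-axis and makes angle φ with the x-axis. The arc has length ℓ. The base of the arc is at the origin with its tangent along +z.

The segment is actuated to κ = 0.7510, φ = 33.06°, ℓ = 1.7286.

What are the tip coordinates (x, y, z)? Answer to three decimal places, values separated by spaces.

θ = κ·ℓ = 0.7510 × 1.7286 = 1.29818 rad
ρ = (1 − cos θ)/κ = (1 − 0.26925)/0.7510 = 0.97303
z = sin θ / κ = 0.96307/0.7510 = 1.28238
x = ρ cos φ = 0.97303 × cos(33.06°) = 0.81550
y = ρ sin φ = 0.97303 × sin(33.06°) = 0.53081

0.815 0.531 1.282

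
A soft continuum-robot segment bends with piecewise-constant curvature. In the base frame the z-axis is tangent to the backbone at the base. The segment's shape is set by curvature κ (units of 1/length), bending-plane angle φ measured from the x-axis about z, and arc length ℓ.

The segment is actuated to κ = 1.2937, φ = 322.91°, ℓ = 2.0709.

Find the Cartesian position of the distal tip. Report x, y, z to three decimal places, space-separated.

1.168 -0.883 0.345

θ = κ·ℓ = 1.2937 × 2.0709 = 2.67912 rad
ρ = (1 − cos θ)/κ = (1 − -0.89495)/1.2937 = 1.46475
z = sin θ / κ = 0.44616/1.2937 = 0.34487
x = ρ cos φ = 1.46475 × cos(322.91°) = 1.16842
y = ρ sin φ = 1.46475 × sin(322.91°) = -0.88335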